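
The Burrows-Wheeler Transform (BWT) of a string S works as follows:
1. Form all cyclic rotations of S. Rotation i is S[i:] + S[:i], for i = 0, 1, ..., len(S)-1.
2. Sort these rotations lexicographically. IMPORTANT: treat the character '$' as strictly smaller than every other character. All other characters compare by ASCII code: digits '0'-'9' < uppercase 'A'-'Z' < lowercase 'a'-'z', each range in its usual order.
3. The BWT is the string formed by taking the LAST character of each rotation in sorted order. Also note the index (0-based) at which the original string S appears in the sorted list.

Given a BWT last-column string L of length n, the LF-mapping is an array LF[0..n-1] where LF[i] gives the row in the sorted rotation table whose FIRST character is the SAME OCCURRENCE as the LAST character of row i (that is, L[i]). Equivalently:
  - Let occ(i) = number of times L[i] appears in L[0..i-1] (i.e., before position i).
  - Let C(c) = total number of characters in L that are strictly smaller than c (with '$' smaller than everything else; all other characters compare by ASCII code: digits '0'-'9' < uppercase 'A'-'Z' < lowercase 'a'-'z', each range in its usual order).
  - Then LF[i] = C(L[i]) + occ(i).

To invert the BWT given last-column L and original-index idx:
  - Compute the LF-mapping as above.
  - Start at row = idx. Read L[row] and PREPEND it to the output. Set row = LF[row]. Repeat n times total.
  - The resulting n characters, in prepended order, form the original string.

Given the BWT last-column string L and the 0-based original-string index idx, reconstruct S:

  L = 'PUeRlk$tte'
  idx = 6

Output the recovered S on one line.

LF mapping: 1 3 4 2 7 6 0 8 9 5
Walk LF starting at row 6, prepending L[row]:
  step 1: row=6, L[6]='$', prepend. Next row=LF[6]=0
  step 2: row=0, L[0]='P', prepend. Next row=LF[0]=1
  step 3: row=1, L[1]='U', prepend. Next row=LF[1]=3
  step 4: row=3, L[3]='R', prepend. Next row=LF[3]=2
  step 5: row=2, L[2]='e', prepend. Next row=LF[2]=4
  step 6: row=4, L[4]='l', prepend. Next row=LF[4]=7
  step 7: row=7, L[7]='t', prepend. Next row=LF[7]=8
  step 8: row=8, L[8]='t', prepend. Next row=LF[8]=9
  step 9: row=9, L[9]='e', prepend. Next row=LF[9]=5
  step 10: row=5, L[5]='k', prepend. Next row=LF[5]=6
Reversed output: kettleRUP$

Answer: kettleRUP$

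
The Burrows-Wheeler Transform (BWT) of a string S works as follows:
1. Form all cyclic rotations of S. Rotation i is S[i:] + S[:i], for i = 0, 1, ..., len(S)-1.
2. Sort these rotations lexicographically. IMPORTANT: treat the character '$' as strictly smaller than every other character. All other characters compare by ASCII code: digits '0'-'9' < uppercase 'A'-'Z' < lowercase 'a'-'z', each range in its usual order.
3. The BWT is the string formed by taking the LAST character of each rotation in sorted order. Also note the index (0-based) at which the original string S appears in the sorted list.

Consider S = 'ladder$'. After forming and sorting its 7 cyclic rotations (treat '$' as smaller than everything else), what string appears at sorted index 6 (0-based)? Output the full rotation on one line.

All 7 rotations (rotation i = S[i:]+S[:i]):
  rot[0] = ladder$
  rot[1] = adder$l
  rot[2] = dder$la
  rot[3] = der$lad
  rot[4] = er$ladd
  rot[5] = r$ladde
  rot[6] = $ladder
Sorted (with $ < everything):
  sorted[0] = $ladder
  sorted[1] = adder$l
  sorted[2] = dder$la
  sorted[3] = der$lad
  sorted[4] = er$ladd
  sorted[5] = ladder$
  sorted[6] = r$ladde
sorted[6] = r$ladde

Answer: r$ladde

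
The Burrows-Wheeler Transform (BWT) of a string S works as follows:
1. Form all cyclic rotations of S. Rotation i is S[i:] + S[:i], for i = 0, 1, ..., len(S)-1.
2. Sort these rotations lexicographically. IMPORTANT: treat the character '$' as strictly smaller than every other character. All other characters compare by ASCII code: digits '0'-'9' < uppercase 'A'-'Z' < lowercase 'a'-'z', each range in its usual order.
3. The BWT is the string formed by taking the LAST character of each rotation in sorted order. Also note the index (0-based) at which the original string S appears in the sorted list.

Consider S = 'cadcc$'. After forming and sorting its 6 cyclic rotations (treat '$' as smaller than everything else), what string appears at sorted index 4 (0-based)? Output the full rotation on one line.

All 6 rotations (rotation i = S[i:]+S[:i]):
  rot[0] = cadcc$
  rot[1] = adcc$c
  rot[2] = dcc$ca
  rot[3] = cc$cad
  rot[4] = c$cadc
  rot[5] = $cadcc
Sorted (with $ < everything):
  sorted[0] = $cadcc
  sorted[1] = adcc$c
  sorted[2] = c$cadc
  sorted[3] = cadcc$
  sorted[4] = cc$cad
  sorted[5] = dcc$ca
sorted[4] = cc$cad

Answer: cc$cad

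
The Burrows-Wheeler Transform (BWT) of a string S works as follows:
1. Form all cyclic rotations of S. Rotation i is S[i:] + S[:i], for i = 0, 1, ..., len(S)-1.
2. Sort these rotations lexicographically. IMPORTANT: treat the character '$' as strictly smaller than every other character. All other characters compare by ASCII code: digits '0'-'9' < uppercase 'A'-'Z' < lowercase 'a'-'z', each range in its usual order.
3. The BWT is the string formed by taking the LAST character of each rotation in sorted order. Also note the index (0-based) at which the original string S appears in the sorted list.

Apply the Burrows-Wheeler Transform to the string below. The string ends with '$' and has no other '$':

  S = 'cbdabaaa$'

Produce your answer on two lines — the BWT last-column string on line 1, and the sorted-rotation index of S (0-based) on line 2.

Answer: aaabdac$b
7

Derivation:
All 9 rotations (rotation i = S[i:]+S[:i]):
  rot[0] = cbdabaaa$
  rot[1] = bdabaaa$c
  rot[2] = dabaaa$cb
  rot[3] = abaaa$cbd
  rot[4] = baaa$cbda
  rot[5] = aaa$cbdab
  rot[6] = aa$cbdaba
  rot[7] = a$cbdabaa
  rot[8] = $cbdabaaa
Sorted (with $ < everything):
  sorted[0] = $cbdabaaa  (last char: 'a')
  sorted[1] = a$cbdabaa  (last char: 'a')
  sorted[2] = aa$cbdaba  (last char: 'a')
  sorted[3] = aaa$cbdab  (last char: 'b')
  sorted[4] = abaaa$cbd  (last char: 'd')
  sorted[5] = baaa$cbda  (last char: 'a')
  sorted[6] = bdabaaa$c  (last char: 'c')
  sorted[7] = cbdabaaa$  (last char: '$')
  sorted[8] = dabaaa$cb  (last char: 'b')
Last column: aaabdac$b
Original string S is at sorted index 7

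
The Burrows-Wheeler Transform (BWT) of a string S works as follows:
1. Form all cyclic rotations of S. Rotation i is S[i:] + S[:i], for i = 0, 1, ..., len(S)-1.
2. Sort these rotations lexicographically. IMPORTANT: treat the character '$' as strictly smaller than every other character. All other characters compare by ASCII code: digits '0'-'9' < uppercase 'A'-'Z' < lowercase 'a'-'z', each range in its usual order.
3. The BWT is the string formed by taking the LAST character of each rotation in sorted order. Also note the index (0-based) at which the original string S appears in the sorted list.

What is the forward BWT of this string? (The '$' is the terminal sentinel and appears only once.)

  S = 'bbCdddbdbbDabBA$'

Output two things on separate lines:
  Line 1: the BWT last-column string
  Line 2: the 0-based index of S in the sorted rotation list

All 16 rotations (rotation i = S[i:]+S[:i]):
  rot[0] = bbCdddbdbbDabBA$
  rot[1] = bCdddbdbbDabBA$b
  rot[2] = CdddbdbbDabBA$bb
  rot[3] = dddbdbbDabBA$bbC
  rot[4] = ddbdbbDabBA$bbCd
  rot[5] = dbdbbDabBA$bbCdd
  rot[6] = bdbbDabBA$bbCddd
  rot[7] = dbbDabBA$bbCdddb
  rot[8] = bbDabBA$bbCdddbd
  rot[9] = bDabBA$bbCdddbdb
  rot[10] = DabBA$bbCdddbdbb
  rot[11] = abBA$bbCdddbdbbD
  rot[12] = bBA$bbCdddbdbbDa
  rot[13] = BA$bbCdddbdbbDab
  rot[14] = A$bbCdddbdbbDabB
  rot[15] = $bbCdddbdbbDabBA
Sorted (with $ < everything):
  sorted[0] = $bbCdddbdbbDabBA  (last char: 'A')
  sorted[1] = A$bbCdddbdbbDabB  (last char: 'B')
  sorted[2] = BA$bbCdddbdbbDab  (last char: 'b')
  sorted[3] = CdddbdbbDabBA$bb  (last char: 'b')
  sorted[4] = DabBA$bbCdddbdbb  (last char: 'b')
  sorted[5] = abBA$bbCdddbdbbD  (last char: 'D')
  sorted[6] = bBA$bbCdddbdbbDa  (last char: 'a')
  sorted[7] = bCdddbdbbDabBA$b  (last char: 'b')
  sorted[8] = bDabBA$bbCdddbdb  (last char: 'b')
  sorted[9] = bbCdddbdbbDabBA$  (last char: '$')
  sorted[10] = bbDabBA$bbCdddbd  (last char: 'd')
  sorted[11] = bdbbDabBA$bbCddd  (last char: 'd')
  sorted[12] = dbbDabBA$bbCdddb  (last char: 'b')
  sorted[13] = dbdbbDabBA$bbCdd  (last char: 'd')
  sorted[14] = ddbdbbDabBA$bbCd  (last char: 'd')
  sorted[15] = dddbdbbDabBA$bbC  (last char: 'C')
Last column: ABbbbDabb$ddbddC
Original string S is at sorted index 9

Answer: ABbbbDabb$ddbddC
9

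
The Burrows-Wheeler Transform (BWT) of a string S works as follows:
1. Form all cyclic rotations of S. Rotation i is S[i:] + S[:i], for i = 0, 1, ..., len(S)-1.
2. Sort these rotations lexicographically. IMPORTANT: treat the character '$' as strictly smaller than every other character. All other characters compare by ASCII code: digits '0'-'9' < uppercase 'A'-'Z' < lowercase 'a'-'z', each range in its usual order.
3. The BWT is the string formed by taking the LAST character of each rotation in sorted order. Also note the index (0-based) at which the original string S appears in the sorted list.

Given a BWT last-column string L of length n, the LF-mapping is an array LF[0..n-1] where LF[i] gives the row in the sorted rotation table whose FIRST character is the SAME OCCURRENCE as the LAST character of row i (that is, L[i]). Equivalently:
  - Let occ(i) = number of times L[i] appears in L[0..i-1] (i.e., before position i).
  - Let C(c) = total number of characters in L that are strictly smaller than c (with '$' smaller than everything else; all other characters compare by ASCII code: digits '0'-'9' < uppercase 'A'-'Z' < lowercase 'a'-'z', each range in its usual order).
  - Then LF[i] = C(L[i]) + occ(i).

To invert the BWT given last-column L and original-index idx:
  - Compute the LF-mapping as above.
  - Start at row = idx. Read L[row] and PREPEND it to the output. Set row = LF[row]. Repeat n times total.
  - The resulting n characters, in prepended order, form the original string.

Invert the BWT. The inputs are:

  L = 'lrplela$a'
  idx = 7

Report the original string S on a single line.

LF mapping: 4 8 7 5 3 6 1 0 2
Walk LF starting at row 7, prepending L[row]:
  step 1: row=7, L[7]='$', prepend. Next row=LF[7]=0
  step 2: row=0, L[0]='l', prepend. Next row=LF[0]=4
  step 3: row=4, L[4]='e', prepend. Next row=LF[4]=3
  step 4: row=3, L[3]='l', prepend. Next row=LF[3]=5
  step 5: row=5, L[5]='l', prepend. Next row=LF[5]=6
  step 6: row=6, L[6]='a', prepend. Next row=LF[6]=1
  step 7: row=1, L[1]='r', prepend. Next row=LF[1]=8
  step 8: row=8, L[8]='a', prepend. Next row=LF[8]=2
  step 9: row=2, L[2]='p', prepend. Next row=LF[2]=7
Reversed output: parallel$

Answer: parallel$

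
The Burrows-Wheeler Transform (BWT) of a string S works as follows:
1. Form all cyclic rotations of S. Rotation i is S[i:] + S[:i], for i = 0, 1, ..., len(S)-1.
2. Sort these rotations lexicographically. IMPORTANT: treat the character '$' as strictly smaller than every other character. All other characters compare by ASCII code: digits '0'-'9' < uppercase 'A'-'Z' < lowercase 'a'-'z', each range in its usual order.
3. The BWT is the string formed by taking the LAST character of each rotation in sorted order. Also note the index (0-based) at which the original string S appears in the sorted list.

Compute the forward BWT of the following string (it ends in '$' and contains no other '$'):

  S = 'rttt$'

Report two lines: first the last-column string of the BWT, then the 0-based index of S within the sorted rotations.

All 5 rotations (rotation i = S[i:]+S[:i]):
  rot[0] = rttt$
  rot[1] = ttt$r
  rot[2] = tt$rt
  rot[3] = t$rtt
  rot[4] = $rttt
Sorted (with $ < everything):
  sorted[0] = $rttt  (last char: 't')
  sorted[1] = rttt$  (last char: '$')
  sorted[2] = t$rtt  (last char: 't')
  sorted[3] = tt$rt  (last char: 't')
  sorted[4] = ttt$r  (last char: 'r')
Last column: t$ttr
Original string S is at sorted index 1

Answer: t$ttr
1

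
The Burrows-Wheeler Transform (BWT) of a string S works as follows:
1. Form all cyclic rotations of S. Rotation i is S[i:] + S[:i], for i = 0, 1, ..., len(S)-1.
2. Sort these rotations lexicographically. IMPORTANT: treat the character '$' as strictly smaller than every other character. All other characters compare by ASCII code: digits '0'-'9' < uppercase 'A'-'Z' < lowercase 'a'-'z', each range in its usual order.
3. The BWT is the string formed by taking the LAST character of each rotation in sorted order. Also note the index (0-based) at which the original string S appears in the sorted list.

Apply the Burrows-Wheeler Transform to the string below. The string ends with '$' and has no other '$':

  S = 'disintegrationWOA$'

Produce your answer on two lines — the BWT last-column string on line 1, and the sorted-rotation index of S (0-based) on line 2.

Answer: AOWnr$testdoiigina
5

Derivation:
All 18 rotations (rotation i = S[i:]+S[:i]):
  rot[0] = disintegrationWOA$
  rot[1] = isintegrationWOA$d
  rot[2] = sintegrationWOA$di
  rot[3] = integrationWOA$dis
  rot[4] = ntegrationWOA$disi
  rot[5] = tegrationWOA$disin
  rot[6] = egrationWOA$disint
  rot[7] = grationWOA$disinte
  rot[8] = rationWOA$disinteg
  rot[9] = ationWOA$disintegr
  rot[10] = tionWOA$disintegra
  rot[11] = ionWOA$disintegrat
  rot[12] = onWOA$disintegrati
  rot[13] = nWOA$disintegratio
  rot[14] = WOA$disintegration
  rot[15] = OA$disintegrationW
  rot[16] = A$disintegrationWO
  rot[17] = $disintegrationWOA
Sorted (with $ < everything):
  sorted[0] = $disintegrationWOA  (last char: 'A')
  sorted[1] = A$disintegrationWO  (last char: 'O')
  sorted[2] = OA$disintegrationW  (last char: 'W')
  sorted[3] = WOA$disintegration  (last char: 'n')
  sorted[4] = ationWOA$disintegr  (last char: 'r')
  sorted[5] = disintegrationWOA$  (last char: '$')
  sorted[6] = egrationWOA$disint  (last char: 't')
  sorted[7] = grationWOA$disinte  (last char: 'e')
  sorted[8] = integrationWOA$dis  (last char: 's')
  sorted[9] = ionWOA$disintegrat  (last char: 't')
  sorted[10] = isintegrationWOA$d  (last char: 'd')
  sorted[11] = nWOA$disintegratio  (last char: 'o')
  sorted[12] = ntegrationWOA$disi  (last char: 'i')
  sorted[13] = onWOA$disintegrati  (last char: 'i')
  sorted[14] = rationWOA$disinteg  (last char: 'g')
  sorted[15] = sintegrationWOA$di  (last char: 'i')
  sorted[16] = tegrationWOA$disin  (last char: 'n')
  sorted[17] = tionWOA$disintegra  (last char: 'a')
Last column: AOWnr$testdoiigina
Original string S is at sorted index 5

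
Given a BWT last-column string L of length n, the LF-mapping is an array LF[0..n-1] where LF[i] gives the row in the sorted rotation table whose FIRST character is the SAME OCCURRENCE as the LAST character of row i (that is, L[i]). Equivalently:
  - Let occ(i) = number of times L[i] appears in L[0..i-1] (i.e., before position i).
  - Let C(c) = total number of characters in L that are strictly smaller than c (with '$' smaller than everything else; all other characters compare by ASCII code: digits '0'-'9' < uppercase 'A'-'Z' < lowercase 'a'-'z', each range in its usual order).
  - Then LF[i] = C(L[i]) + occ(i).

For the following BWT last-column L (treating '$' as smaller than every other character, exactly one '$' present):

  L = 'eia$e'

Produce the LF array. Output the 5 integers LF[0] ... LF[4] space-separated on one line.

Answer: 2 4 1 0 3

Derivation:
Char counts: '$':1, 'a':1, 'e':2, 'i':1
C (first-col start): C('$')=0, C('a')=1, C('e')=2, C('i')=4
L[0]='e': occ=0, LF[0]=C('e')+0=2+0=2
L[1]='i': occ=0, LF[1]=C('i')+0=4+0=4
L[2]='a': occ=0, LF[2]=C('a')+0=1+0=1
L[3]='$': occ=0, LF[3]=C('$')+0=0+0=0
L[4]='e': occ=1, LF[4]=C('e')+1=2+1=3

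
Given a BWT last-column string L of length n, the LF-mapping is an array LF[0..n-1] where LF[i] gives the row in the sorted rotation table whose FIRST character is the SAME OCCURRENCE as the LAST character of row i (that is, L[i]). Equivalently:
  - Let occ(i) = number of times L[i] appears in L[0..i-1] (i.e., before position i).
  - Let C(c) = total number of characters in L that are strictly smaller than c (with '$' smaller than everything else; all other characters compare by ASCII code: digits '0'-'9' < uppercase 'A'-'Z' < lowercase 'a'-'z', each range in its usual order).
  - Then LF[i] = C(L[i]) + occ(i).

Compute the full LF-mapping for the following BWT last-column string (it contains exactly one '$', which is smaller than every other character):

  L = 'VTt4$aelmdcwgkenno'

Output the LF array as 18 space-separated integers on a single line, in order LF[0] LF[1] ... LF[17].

Char counts: '$':1, '4':1, 'T':1, 'V':1, 'a':1, 'c':1, 'd':1, 'e':2, 'g':1, 'k':1, 'l':1, 'm':1, 'n':2, 'o':1, 't':1, 'w':1
C (first-col start): C('$')=0, C('4')=1, C('T')=2, C('V')=3, C('a')=4, C('c')=5, C('d')=6, C('e')=7, C('g')=9, C('k')=10, C('l')=11, C('m')=12, C('n')=13, C('o')=15, C('t')=16, C('w')=17
L[0]='V': occ=0, LF[0]=C('V')+0=3+0=3
L[1]='T': occ=0, LF[1]=C('T')+0=2+0=2
L[2]='t': occ=0, LF[2]=C('t')+0=16+0=16
L[3]='4': occ=0, LF[3]=C('4')+0=1+0=1
L[4]='$': occ=0, LF[4]=C('$')+0=0+0=0
L[5]='a': occ=0, LF[5]=C('a')+0=4+0=4
L[6]='e': occ=0, LF[6]=C('e')+0=7+0=7
L[7]='l': occ=0, LF[7]=C('l')+0=11+0=11
L[8]='m': occ=0, LF[8]=C('m')+0=12+0=12
L[9]='d': occ=0, LF[9]=C('d')+0=6+0=6
L[10]='c': occ=0, LF[10]=C('c')+0=5+0=5
L[11]='w': occ=0, LF[11]=C('w')+0=17+0=17
L[12]='g': occ=0, LF[12]=C('g')+0=9+0=9
L[13]='k': occ=0, LF[13]=C('k')+0=10+0=10
L[14]='e': occ=1, LF[14]=C('e')+1=7+1=8
L[15]='n': occ=0, LF[15]=C('n')+0=13+0=13
L[16]='n': occ=1, LF[16]=C('n')+1=13+1=14
L[17]='o': occ=0, LF[17]=C('o')+0=15+0=15

Answer: 3 2 16 1 0 4 7 11 12 6 5 17 9 10 8 13 14 15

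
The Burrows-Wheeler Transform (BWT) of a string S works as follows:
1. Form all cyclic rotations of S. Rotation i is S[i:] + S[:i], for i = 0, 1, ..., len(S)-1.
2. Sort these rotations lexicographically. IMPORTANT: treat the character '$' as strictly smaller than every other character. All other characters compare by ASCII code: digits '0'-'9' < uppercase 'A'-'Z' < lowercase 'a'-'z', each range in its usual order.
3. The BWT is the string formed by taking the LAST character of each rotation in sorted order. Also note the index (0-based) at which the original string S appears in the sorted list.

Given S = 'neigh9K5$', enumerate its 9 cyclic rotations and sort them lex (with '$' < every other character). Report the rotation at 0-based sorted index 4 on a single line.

All 9 rotations (rotation i = S[i:]+S[:i]):
  rot[0] = neigh9K5$
  rot[1] = eigh9K5$n
  rot[2] = igh9K5$ne
  rot[3] = gh9K5$nei
  rot[4] = h9K5$neig
  rot[5] = 9K5$neigh
  rot[6] = K5$neigh9
  rot[7] = 5$neigh9K
  rot[8] = $neigh9K5
Sorted (with $ < everything):
  sorted[0] = $neigh9K5
  sorted[1] = 5$neigh9K
  sorted[2] = 9K5$neigh
  sorted[3] = K5$neigh9
  sorted[4] = eigh9K5$n
  sorted[5] = gh9K5$nei
  sorted[6] = h9K5$neig
  sorted[7] = igh9K5$ne
  sorted[8] = neigh9K5$
sorted[4] = eigh9K5$n

Answer: eigh9K5$n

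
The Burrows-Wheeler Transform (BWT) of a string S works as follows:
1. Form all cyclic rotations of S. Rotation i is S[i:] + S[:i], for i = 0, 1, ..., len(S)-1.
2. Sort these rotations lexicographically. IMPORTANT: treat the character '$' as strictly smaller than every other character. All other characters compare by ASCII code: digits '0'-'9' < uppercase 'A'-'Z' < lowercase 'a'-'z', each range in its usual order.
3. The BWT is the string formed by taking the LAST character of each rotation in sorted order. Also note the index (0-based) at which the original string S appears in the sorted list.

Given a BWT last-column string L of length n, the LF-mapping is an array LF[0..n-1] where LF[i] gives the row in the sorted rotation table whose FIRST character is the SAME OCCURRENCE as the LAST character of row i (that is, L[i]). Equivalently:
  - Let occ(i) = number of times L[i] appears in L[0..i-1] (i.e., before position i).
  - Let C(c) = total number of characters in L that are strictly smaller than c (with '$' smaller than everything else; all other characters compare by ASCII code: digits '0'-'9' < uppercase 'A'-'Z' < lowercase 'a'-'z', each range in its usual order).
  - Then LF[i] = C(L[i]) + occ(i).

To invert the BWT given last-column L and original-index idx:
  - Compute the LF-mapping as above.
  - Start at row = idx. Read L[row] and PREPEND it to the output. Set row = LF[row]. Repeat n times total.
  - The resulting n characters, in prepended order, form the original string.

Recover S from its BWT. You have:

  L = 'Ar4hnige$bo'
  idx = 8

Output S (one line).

Answer: neighbor4A$

Derivation:
LF mapping: 2 10 1 6 8 7 5 4 0 3 9
Walk LF starting at row 8, prepending L[row]:
  step 1: row=8, L[8]='$', prepend. Next row=LF[8]=0
  step 2: row=0, L[0]='A', prepend. Next row=LF[0]=2
  step 3: row=2, L[2]='4', prepend. Next row=LF[2]=1
  step 4: row=1, L[1]='r', prepend. Next row=LF[1]=10
  step 5: row=10, L[10]='o', prepend. Next row=LF[10]=9
  step 6: row=9, L[9]='b', prepend. Next row=LF[9]=3
  step 7: row=3, L[3]='h', prepend. Next row=LF[3]=6
  step 8: row=6, L[6]='g', prepend. Next row=LF[6]=5
  step 9: row=5, L[5]='i', prepend. Next row=LF[5]=7
  step 10: row=7, L[7]='e', prepend. Next row=LF[7]=4
  step 11: row=4, L[4]='n', prepend. Next row=LF[4]=8
Reversed output: neighbor4A$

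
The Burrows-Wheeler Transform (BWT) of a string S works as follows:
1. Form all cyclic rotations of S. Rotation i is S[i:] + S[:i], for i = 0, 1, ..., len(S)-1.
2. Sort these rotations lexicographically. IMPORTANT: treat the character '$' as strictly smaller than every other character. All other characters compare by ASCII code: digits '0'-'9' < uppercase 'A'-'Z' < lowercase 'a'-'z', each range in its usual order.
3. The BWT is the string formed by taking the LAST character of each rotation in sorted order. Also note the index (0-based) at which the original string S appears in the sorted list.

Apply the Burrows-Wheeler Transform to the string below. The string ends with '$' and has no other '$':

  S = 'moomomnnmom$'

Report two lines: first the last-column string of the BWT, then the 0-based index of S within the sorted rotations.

Answer: moono$nmmmom
5

Derivation:
All 12 rotations (rotation i = S[i:]+S[:i]):
  rot[0] = moomomnnmom$
  rot[1] = oomomnnmom$m
  rot[2] = omomnnmom$mo
  rot[3] = momnnmom$moo
  rot[4] = omnnmom$moom
  rot[5] = mnnmom$moomo
  rot[6] = nnmom$moomom
  rot[7] = nmom$moomomn
  rot[8] = mom$moomomnn
  rot[9] = om$moomomnnm
  rot[10] = m$moomomnnmo
  rot[11] = $moomomnnmom
Sorted (with $ < everything):
  sorted[0] = $moomomnnmom  (last char: 'm')
  sorted[1] = m$moomomnnmo  (last char: 'o')
  sorted[2] = mnnmom$moomo  (last char: 'o')
  sorted[3] = mom$moomomnn  (last char: 'n')
  sorted[4] = momnnmom$moo  (last char: 'o')
  sorted[5] = moomomnnmom$  (last char: '$')
  sorted[6] = nmom$moomomn  (last char: 'n')
  sorted[7] = nnmom$moomom  (last char: 'm')
  sorted[8] = om$moomomnnm  (last char: 'm')
  sorted[9] = omnnmom$moom  (last char: 'm')
  sorted[10] = omomnnmom$mo  (last char: 'o')
  sorted[11] = oomomnnmom$m  (last char: 'm')
Last column: moono$nmmmom
Original string S is at sorted index 5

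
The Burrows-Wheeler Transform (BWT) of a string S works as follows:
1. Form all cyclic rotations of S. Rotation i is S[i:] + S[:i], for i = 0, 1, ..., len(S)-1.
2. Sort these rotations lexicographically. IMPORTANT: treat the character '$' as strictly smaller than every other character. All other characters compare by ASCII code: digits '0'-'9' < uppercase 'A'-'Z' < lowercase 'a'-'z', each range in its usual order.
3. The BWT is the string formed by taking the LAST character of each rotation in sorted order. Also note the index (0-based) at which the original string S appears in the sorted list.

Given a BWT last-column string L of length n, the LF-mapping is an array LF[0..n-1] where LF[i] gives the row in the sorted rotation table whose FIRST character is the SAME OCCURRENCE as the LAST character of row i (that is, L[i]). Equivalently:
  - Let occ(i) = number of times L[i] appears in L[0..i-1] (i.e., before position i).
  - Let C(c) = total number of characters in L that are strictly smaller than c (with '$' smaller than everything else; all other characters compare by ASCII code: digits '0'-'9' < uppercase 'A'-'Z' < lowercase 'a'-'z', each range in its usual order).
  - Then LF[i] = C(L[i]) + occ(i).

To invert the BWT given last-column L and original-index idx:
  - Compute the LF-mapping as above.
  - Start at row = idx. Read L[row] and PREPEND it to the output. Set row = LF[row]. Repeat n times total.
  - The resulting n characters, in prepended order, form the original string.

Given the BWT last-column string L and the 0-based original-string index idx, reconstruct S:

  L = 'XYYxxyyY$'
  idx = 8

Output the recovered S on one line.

Answer: yxYyxYYX$

Derivation:
LF mapping: 1 2 3 5 6 7 8 4 0
Walk LF starting at row 8, prepending L[row]:
  step 1: row=8, L[8]='$', prepend. Next row=LF[8]=0
  step 2: row=0, L[0]='X', prepend. Next row=LF[0]=1
  step 3: row=1, L[1]='Y', prepend. Next row=LF[1]=2
  step 4: row=2, L[2]='Y', prepend. Next row=LF[2]=3
  step 5: row=3, L[3]='x', prepend. Next row=LF[3]=5
  step 6: row=5, L[5]='y', prepend. Next row=LF[5]=7
  step 7: row=7, L[7]='Y', prepend. Next row=LF[7]=4
  step 8: row=4, L[4]='x', prepend. Next row=LF[4]=6
  step 9: row=6, L[6]='y', prepend. Next row=LF[6]=8
Reversed output: yxYyxYYX$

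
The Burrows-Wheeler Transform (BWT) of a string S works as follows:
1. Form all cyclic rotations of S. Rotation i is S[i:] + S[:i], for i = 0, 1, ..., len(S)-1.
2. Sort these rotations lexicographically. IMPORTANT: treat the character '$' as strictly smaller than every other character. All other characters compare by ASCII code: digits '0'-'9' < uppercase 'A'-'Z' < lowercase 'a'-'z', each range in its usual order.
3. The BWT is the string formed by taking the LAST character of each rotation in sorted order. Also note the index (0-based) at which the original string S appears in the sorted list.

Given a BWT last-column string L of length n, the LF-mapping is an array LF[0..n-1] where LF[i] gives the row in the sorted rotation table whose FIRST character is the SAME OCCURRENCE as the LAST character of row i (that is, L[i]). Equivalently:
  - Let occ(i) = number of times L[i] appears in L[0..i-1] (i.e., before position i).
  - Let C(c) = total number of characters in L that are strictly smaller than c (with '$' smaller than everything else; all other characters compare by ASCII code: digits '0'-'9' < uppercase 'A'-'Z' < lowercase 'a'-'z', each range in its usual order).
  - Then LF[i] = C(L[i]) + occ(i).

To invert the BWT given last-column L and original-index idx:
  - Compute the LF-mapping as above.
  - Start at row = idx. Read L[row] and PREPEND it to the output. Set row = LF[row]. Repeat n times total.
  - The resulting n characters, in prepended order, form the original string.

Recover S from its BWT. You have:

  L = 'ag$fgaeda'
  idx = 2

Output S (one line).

LF mapping: 1 7 0 6 8 2 5 4 3
Walk LF starting at row 2, prepending L[row]:
  step 1: row=2, L[2]='$', prepend. Next row=LF[2]=0
  step 2: row=0, L[0]='a', prepend. Next row=LF[0]=1
  step 3: row=1, L[1]='g', prepend. Next row=LF[1]=7
  step 4: row=7, L[7]='d', prepend. Next row=LF[7]=4
  step 5: row=4, L[4]='g', prepend. Next row=LF[4]=8
  step 6: row=8, L[8]='a', prepend. Next row=LF[8]=3
  step 7: row=3, L[3]='f', prepend. Next row=LF[3]=6
  step 8: row=6, L[6]='e', prepend. Next row=LF[6]=5
  step 9: row=5, L[5]='a', prepend. Next row=LF[5]=2
Reversed output: aefagdga$

Answer: aefagdga$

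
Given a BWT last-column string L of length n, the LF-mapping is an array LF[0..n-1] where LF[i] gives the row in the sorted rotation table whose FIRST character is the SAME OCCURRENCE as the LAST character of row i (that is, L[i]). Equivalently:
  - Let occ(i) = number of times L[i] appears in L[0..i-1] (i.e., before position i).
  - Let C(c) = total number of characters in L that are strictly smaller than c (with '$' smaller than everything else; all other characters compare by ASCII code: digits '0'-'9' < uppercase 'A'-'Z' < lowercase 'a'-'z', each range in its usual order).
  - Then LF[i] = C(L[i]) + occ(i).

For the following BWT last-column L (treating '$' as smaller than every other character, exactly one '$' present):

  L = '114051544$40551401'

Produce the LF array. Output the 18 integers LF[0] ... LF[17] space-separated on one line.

Answer: 4 5 9 1 14 6 15 10 11 0 12 2 16 17 7 13 3 8

Derivation:
Char counts: '$':1, '0':3, '1':5, '4':5, '5':4
C (first-col start): C('$')=0, C('0')=1, C('1')=4, C('4')=9, C('5')=14
L[0]='1': occ=0, LF[0]=C('1')+0=4+0=4
L[1]='1': occ=1, LF[1]=C('1')+1=4+1=5
L[2]='4': occ=0, LF[2]=C('4')+0=9+0=9
L[3]='0': occ=0, LF[3]=C('0')+0=1+0=1
L[4]='5': occ=0, LF[4]=C('5')+0=14+0=14
L[5]='1': occ=2, LF[5]=C('1')+2=4+2=6
L[6]='5': occ=1, LF[6]=C('5')+1=14+1=15
L[7]='4': occ=1, LF[7]=C('4')+1=9+1=10
L[8]='4': occ=2, LF[8]=C('4')+2=9+2=11
L[9]='$': occ=0, LF[9]=C('$')+0=0+0=0
L[10]='4': occ=3, LF[10]=C('4')+3=9+3=12
L[11]='0': occ=1, LF[11]=C('0')+1=1+1=2
L[12]='5': occ=2, LF[12]=C('5')+2=14+2=16
L[13]='5': occ=3, LF[13]=C('5')+3=14+3=17
L[14]='1': occ=3, LF[14]=C('1')+3=4+3=7
L[15]='4': occ=4, LF[15]=C('4')+4=9+4=13
L[16]='0': occ=2, LF[16]=C('0')+2=1+2=3
L[17]='1': occ=4, LF[17]=C('1')+4=4+4=8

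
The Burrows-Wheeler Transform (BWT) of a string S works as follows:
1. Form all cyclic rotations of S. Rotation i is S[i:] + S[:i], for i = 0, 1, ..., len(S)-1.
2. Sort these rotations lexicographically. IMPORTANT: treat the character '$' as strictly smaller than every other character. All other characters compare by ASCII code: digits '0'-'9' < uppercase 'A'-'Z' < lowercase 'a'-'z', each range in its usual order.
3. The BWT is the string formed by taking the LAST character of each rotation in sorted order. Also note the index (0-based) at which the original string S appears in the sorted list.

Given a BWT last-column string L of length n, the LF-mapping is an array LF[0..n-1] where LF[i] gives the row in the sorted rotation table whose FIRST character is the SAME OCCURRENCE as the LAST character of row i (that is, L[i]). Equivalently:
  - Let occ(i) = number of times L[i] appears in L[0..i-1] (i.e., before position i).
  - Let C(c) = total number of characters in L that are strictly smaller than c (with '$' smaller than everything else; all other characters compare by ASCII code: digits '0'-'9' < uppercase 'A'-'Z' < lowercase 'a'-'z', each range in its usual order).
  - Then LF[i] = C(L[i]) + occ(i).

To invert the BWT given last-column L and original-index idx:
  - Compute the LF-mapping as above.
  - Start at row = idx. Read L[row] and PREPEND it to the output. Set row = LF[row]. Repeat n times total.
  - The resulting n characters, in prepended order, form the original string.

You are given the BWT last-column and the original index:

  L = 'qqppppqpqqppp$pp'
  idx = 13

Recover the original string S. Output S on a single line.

LF mapping: 11 12 1 2 3 4 13 5 14 15 6 7 8 0 9 10
Walk LF starting at row 13, prepending L[row]:
  step 1: row=13, L[13]='$', prepend. Next row=LF[13]=0
  step 2: row=0, L[0]='q', prepend. Next row=LF[0]=11
  step 3: row=11, L[11]='p', prepend. Next row=LF[11]=7
  step 4: row=7, L[7]='p', prepend. Next row=LF[7]=5
  step 5: row=5, L[5]='p', prepend. Next row=LF[5]=4
  step 6: row=4, L[4]='p', prepend. Next row=LF[4]=3
  step 7: row=3, L[3]='p', prepend. Next row=LF[3]=2
  step 8: row=2, L[2]='p', prepend. Next row=LF[2]=1
  step 9: row=1, L[1]='q', prepend. Next row=LF[1]=12
  step 10: row=12, L[12]='p', prepend. Next row=LF[12]=8
  step 11: row=8, L[8]='q', prepend. Next row=LF[8]=14
  step 12: row=14, L[14]='p', prepend. Next row=LF[14]=9
  step 13: row=9, L[9]='q', prepend. Next row=LF[9]=15
  step 14: row=15, L[15]='p', prepend. Next row=LF[15]=10
  step 15: row=10, L[10]='p', prepend. Next row=LF[10]=6
  step 16: row=6, L[6]='q', prepend. Next row=LF[6]=13
Reversed output: qppqpqpqppppppq$

Answer: qppqpqpqppppppq$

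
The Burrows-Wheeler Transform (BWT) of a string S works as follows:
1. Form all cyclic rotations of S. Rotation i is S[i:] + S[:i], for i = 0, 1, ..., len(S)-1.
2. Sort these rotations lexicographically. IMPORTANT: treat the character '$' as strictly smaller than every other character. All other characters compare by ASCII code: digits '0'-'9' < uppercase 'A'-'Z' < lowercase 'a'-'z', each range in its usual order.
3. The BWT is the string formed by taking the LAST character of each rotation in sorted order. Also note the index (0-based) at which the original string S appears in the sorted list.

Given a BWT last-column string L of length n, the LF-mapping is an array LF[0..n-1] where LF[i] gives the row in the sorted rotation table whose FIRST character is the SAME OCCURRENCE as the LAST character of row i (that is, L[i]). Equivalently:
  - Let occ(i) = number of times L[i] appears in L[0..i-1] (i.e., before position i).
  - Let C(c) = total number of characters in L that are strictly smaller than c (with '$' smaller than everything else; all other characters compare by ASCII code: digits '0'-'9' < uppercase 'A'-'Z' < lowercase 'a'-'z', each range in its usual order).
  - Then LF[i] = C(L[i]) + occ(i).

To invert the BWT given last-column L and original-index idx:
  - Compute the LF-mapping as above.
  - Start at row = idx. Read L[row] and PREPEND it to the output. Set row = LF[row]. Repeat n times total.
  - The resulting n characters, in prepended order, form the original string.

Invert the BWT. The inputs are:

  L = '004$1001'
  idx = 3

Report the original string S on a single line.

Answer: 0101400$

Derivation:
LF mapping: 1 2 7 0 5 3 4 6
Walk LF starting at row 3, prepending L[row]:
  step 1: row=3, L[3]='$', prepend. Next row=LF[3]=0
  step 2: row=0, L[0]='0', prepend. Next row=LF[0]=1
  step 3: row=1, L[1]='0', prepend. Next row=LF[1]=2
  step 4: row=2, L[2]='4', prepend. Next row=LF[2]=7
  step 5: row=7, L[7]='1', prepend. Next row=LF[7]=6
  step 6: row=6, L[6]='0', prepend. Next row=LF[6]=4
  step 7: row=4, L[4]='1', prepend. Next row=LF[4]=5
  step 8: row=5, L[5]='0', prepend. Next row=LF[5]=3
Reversed output: 0101400$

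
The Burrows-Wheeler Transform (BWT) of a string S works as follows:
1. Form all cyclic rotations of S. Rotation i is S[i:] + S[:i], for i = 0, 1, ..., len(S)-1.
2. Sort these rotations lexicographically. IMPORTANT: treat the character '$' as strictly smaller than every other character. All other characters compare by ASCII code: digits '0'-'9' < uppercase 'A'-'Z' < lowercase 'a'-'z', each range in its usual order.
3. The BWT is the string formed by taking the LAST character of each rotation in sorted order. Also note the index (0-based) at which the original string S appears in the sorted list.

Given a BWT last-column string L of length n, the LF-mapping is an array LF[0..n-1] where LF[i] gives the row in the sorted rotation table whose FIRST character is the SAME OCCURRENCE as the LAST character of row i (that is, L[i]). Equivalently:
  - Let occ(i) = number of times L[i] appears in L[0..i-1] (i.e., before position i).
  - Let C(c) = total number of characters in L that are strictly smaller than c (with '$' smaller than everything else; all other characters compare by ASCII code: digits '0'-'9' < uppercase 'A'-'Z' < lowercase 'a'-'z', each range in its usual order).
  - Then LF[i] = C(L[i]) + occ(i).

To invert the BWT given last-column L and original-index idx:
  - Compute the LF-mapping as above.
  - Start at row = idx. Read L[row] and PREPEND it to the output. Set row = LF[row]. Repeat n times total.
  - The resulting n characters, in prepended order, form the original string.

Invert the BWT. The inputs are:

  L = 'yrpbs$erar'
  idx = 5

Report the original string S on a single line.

LF mapping: 9 5 4 2 8 0 3 6 1 7
Walk LF starting at row 5, prepending L[row]:
  step 1: row=5, L[5]='$', prepend. Next row=LF[5]=0
  step 2: row=0, L[0]='y', prepend. Next row=LF[0]=9
  step 3: row=9, L[9]='r', prepend. Next row=LF[9]=7
  step 4: row=7, L[7]='r', prepend. Next row=LF[7]=6
  step 5: row=6, L[6]='e', prepend. Next row=LF[6]=3
  step 6: row=3, L[3]='b', prepend. Next row=LF[3]=2
  step 7: row=2, L[2]='p', prepend. Next row=LF[2]=4
  step 8: row=4, L[4]='s', prepend. Next row=LF[4]=8
  step 9: row=8, L[8]='a', prepend. Next row=LF[8]=1
  step 10: row=1, L[1]='r', prepend. Next row=LF[1]=5
Reversed output: raspberry$

Answer: raspberry$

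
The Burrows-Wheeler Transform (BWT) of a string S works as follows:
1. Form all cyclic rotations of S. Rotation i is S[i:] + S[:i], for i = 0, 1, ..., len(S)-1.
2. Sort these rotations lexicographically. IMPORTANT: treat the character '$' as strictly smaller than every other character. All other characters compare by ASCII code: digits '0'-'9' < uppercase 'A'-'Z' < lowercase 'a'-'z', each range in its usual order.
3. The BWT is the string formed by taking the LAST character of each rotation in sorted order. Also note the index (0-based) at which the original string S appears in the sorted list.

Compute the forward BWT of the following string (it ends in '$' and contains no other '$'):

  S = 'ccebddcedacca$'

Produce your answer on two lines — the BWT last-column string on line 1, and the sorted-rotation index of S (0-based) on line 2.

Answer: acdeca$cdedbcc
6

Derivation:
All 14 rotations (rotation i = S[i:]+S[:i]):
  rot[0] = ccebddcedacca$
  rot[1] = cebddcedacca$c
  rot[2] = ebddcedacca$cc
  rot[3] = bddcedacca$cce
  rot[4] = ddcedacca$cceb
  rot[5] = dcedacca$ccebd
  rot[6] = cedacca$ccebdd
  rot[7] = edacca$ccebddc
  rot[8] = dacca$ccebddce
  rot[9] = acca$ccebddced
  rot[10] = cca$ccebddceda
  rot[11] = ca$ccebddcedac
  rot[12] = a$ccebddcedacc
  rot[13] = $ccebddcedacca
Sorted (with $ < everything):
  sorted[0] = $ccebddcedacca  (last char: 'a')
  sorted[1] = a$ccebddcedacc  (last char: 'c')
  sorted[2] = acca$ccebddced  (last char: 'd')
  sorted[3] = bddcedacca$cce  (last char: 'e')
  sorted[4] = ca$ccebddcedac  (last char: 'c')
  sorted[5] = cca$ccebddceda  (last char: 'a')
  sorted[6] = ccebddcedacca$  (last char: '$')
  sorted[7] = cebddcedacca$c  (last char: 'c')
  sorted[8] = cedacca$ccebdd  (last char: 'd')
  sorted[9] = dacca$ccebddce  (last char: 'e')
  sorted[10] = dcedacca$ccebd  (last char: 'd')
  sorted[11] = ddcedacca$cceb  (last char: 'b')
  sorted[12] = ebddcedacca$cc  (last char: 'c')
  sorted[13] = edacca$ccebddc  (last char: 'c')
Last column: acdeca$cdedbcc
Original string S is at sorted index 6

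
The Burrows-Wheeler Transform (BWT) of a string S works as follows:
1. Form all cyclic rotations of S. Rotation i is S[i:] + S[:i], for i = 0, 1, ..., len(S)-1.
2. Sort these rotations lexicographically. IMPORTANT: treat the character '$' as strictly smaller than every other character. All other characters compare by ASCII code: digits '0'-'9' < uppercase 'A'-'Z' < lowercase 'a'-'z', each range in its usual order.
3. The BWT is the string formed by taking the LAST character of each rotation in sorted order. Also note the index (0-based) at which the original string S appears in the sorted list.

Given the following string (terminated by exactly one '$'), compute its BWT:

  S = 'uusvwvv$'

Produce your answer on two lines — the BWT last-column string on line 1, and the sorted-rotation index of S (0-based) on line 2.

Answer: vuu$vwsv
3

Derivation:
All 8 rotations (rotation i = S[i:]+S[:i]):
  rot[0] = uusvwvv$
  rot[1] = usvwvv$u
  rot[2] = svwvv$uu
  rot[3] = vwvv$uus
  rot[4] = wvv$uusv
  rot[5] = vv$uusvw
  rot[6] = v$uusvwv
  rot[7] = $uusvwvv
Sorted (with $ < everything):
  sorted[0] = $uusvwvv  (last char: 'v')
  sorted[1] = svwvv$uu  (last char: 'u')
  sorted[2] = usvwvv$u  (last char: 'u')
  sorted[3] = uusvwvv$  (last char: '$')
  sorted[4] = v$uusvwv  (last char: 'v')
  sorted[5] = vv$uusvw  (last char: 'w')
  sorted[6] = vwvv$uus  (last char: 's')
  sorted[7] = wvv$uusv  (last char: 'v')
Last column: vuu$vwsv
Original string S is at sorted index 3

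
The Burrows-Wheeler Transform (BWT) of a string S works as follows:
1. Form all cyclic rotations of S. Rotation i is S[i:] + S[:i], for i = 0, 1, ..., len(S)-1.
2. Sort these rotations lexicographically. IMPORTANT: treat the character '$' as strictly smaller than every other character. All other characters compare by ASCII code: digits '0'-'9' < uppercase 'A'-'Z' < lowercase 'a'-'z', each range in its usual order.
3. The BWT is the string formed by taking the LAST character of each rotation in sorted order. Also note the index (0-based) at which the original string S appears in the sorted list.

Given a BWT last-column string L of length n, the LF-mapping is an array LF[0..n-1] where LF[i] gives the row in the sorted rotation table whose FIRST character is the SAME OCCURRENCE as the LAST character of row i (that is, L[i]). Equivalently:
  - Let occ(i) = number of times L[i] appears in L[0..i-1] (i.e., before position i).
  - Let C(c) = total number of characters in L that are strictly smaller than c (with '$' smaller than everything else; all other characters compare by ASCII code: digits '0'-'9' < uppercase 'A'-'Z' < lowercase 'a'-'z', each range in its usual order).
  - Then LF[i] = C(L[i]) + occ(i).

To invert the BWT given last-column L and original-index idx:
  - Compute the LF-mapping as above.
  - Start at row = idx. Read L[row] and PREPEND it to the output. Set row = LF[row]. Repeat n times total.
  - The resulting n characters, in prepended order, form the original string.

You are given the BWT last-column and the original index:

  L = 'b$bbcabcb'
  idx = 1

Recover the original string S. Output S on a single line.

Answer: abbccbbb$

Derivation:
LF mapping: 2 0 3 4 7 1 5 8 6
Walk LF starting at row 1, prepending L[row]:
  step 1: row=1, L[1]='$', prepend. Next row=LF[1]=0
  step 2: row=0, L[0]='b', prepend. Next row=LF[0]=2
  step 3: row=2, L[2]='b', prepend. Next row=LF[2]=3
  step 4: row=3, L[3]='b', prepend. Next row=LF[3]=4
  step 5: row=4, L[4]='c', prepend. Next row=LF[4]=7
  step 6: row=7, L[7]='c', prepend. Next row=LF[7]=8
  step 7: row=8, L[8]='b', prepend. Next row=LF[8]=6
  step 8: row=6, L[6]='b', prepend. Next row=LF[6]=5
  step 9: row=5, L[5]='a', prepend. Next row=LF[5]=1
Reversed output: abbccbbb$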